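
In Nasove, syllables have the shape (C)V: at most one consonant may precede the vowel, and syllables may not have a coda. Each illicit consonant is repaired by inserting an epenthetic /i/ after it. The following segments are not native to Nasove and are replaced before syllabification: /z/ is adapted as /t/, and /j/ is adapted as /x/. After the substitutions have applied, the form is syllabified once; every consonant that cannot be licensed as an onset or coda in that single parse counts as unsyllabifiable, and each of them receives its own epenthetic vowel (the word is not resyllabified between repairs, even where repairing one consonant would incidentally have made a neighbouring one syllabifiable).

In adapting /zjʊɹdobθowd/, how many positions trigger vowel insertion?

After substitution the input is /txʊɹdobθowd/.
The unsyllabifiable consonants are /t/, /ɹ/, /b/, /w/, /d/; each receives one epenthetic vowel.

5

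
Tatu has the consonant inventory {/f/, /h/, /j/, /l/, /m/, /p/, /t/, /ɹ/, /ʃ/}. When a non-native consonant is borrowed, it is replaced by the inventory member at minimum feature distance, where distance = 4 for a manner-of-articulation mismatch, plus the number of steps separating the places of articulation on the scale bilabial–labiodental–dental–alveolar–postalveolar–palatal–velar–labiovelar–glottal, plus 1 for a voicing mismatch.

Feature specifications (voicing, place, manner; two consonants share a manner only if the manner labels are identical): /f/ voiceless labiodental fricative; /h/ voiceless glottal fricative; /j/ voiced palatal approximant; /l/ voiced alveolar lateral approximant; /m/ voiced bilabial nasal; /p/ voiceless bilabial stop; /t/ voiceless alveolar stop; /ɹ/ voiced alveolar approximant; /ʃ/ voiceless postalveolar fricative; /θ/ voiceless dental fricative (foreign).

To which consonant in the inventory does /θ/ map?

/f/ is closest: same manner (fricative), place distance 1 (dental→labiodental), same voicing; total 1. Next closest is /ʃ/ at distance 2.

f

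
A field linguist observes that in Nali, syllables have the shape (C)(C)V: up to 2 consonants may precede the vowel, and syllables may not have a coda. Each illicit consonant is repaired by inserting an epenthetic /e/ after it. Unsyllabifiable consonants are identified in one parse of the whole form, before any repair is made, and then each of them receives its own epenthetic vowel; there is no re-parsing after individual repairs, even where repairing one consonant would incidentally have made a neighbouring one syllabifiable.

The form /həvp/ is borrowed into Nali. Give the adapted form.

həvepe

Syllabifying with onset maximization leaves /v/, /p/ stranded (no codas are permitted; onsets may contain at most 2 consonants).
Each unlicensed consonant becomes the onset of a new syllable: /v/ → /ve/, /p/ → /pe/.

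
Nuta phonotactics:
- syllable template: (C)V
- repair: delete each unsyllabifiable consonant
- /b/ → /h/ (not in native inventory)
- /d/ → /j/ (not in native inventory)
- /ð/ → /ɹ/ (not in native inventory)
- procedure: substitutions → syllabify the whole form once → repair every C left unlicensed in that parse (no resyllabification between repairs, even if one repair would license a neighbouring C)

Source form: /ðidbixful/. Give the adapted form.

ɹihifu

Substitution: /ð/ → /ɹ/, /d/ → /j/, /b/ → /h/, giving /ɹijhixful/.
Under (C)V, the unsyllabifiable consonants are /j/, /x/, /l/ (no codas are permitted; onsets are limited to one consonant).
Deleting the stranded consonants removes /j/, /x/, /l/.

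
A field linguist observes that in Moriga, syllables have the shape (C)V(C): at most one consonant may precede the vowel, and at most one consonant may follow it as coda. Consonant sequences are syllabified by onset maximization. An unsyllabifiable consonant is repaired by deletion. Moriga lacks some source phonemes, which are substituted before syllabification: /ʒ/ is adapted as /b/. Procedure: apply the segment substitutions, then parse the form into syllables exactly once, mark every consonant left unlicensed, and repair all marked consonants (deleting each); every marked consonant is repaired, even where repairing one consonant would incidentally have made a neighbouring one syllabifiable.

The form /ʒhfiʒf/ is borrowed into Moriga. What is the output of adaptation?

fib

Substitution: /ʒ/ → /b/, giving /bhfibf/.
The consonants /b/, /h/, /f/ cannot be parsed into a legal (C)V(C) syllable (at most one coda consonant is licensed; onsets are limited to one consonant).
Deletion applies to /b/, /h/, /f/.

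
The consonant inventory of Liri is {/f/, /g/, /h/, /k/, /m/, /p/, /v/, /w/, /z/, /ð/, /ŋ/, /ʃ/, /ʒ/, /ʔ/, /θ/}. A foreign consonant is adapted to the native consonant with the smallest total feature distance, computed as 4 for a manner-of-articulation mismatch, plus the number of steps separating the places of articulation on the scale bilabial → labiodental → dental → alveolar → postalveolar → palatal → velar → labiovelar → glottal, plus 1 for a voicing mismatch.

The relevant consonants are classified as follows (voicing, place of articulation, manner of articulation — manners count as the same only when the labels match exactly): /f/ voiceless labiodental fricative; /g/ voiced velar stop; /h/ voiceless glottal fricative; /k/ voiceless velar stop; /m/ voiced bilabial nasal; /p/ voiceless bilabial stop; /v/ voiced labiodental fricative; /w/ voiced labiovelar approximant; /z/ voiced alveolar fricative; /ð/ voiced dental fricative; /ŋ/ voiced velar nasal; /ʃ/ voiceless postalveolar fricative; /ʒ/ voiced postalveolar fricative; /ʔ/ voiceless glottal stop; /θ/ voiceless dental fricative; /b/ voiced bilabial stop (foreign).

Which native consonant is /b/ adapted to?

p

/p/ is closest: same manner (stop), place distance 0 (bilabial→bilabial), voicing differs (+1); total 1. Next closest is /m/ at distance 4.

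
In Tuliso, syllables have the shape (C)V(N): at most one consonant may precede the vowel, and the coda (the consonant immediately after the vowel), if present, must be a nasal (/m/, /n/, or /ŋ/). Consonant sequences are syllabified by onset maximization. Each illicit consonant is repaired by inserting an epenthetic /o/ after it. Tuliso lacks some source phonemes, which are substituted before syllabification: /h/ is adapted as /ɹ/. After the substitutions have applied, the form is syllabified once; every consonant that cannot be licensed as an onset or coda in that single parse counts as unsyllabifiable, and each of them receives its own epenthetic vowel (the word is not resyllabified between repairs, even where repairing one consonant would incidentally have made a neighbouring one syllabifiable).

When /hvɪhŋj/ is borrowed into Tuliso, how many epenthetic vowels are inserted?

After substitution the input is /ɹvɪɹŋj/.
The unsyllabifiable consonants are /ɹ/, /ɹ/, /ŋ/, /j/; each receives one epenthetic vowel.

4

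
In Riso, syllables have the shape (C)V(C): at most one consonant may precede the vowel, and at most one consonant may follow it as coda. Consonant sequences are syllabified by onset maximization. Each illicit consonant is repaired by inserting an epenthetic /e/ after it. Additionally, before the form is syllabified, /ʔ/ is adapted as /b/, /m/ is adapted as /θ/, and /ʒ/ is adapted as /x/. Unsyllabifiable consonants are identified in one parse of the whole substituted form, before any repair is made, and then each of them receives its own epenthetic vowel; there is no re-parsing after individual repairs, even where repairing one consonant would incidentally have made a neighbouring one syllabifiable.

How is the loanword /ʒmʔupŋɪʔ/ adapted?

xeθebupŋɪb

Substitution: /ʒ/ → /x/, /m/ → /θ/, /ʔ/ → /b/, giving /xθbupŋɪb/.
The consonants /x/, /θ/ cannot be parsed into a legal (C)V(C) syllable (at most one coda consonant is licensed; onsets are limited to one consonant).
Inserting the epenthetic vowel yields /x/ → /xe/, /θ/ → /θe/.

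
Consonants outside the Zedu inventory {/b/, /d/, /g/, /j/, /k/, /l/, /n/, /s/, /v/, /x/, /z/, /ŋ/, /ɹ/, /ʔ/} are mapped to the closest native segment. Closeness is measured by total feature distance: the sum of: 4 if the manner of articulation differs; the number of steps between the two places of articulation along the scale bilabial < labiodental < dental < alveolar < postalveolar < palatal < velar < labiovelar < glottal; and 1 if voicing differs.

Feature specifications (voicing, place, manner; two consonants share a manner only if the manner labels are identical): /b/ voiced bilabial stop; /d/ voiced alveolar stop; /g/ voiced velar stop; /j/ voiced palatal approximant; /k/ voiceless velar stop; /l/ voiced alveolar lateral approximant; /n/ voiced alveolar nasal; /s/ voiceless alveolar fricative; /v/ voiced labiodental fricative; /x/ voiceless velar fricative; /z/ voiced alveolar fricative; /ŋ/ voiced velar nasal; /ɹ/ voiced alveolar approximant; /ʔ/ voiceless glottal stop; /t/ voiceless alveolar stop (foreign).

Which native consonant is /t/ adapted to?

d

/d/ is closest: same manner (stop), place distance 0 (alveolar→alveolar), voicing differs (+1); total 1. Next closest is /k/ at distance 3.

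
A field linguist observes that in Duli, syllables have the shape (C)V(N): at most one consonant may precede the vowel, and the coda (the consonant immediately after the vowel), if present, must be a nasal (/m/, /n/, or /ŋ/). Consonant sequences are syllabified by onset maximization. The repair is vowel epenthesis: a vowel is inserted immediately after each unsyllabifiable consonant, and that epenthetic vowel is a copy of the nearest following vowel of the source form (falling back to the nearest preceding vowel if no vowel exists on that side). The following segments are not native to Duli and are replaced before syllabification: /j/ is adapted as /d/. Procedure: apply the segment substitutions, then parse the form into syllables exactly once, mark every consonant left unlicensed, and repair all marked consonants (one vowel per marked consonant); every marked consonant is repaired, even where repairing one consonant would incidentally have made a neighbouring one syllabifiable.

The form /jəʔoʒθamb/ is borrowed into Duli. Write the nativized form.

dəʔoʒaθamba

Substitution: /j/ → /d/, giving /dəʔoʒθamb/.
Syllabifying with onset maximization leaves /ʒ/, /b/ stranded (only a nasal (/m/, /n/, or /ŋ/) is licensed in coda position; onsets are limited to one consonant).
Each unlicensed consonant becomes the onset of a new syllable: /ʒ/ → /ʒa/, /b/ → /ba/.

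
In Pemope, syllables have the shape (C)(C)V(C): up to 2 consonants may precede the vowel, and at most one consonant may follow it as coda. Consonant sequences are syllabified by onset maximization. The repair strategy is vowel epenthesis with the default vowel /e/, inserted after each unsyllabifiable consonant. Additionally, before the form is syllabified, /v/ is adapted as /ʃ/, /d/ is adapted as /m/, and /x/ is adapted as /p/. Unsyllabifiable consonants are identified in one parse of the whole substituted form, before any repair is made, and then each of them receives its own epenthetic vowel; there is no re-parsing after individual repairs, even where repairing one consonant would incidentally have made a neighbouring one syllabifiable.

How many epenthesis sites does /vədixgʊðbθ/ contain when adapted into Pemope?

After substitution the input is /ʃəmipgʊðbθ/.
The unsyllabifiable consonants are /b/, /θ/; each receives one epenthetic vowel.

2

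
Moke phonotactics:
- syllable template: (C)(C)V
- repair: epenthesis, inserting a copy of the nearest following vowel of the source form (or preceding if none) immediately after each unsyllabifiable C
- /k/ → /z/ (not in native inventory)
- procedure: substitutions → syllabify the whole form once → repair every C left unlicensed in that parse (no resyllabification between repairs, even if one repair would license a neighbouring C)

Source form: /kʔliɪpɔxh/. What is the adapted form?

Substitution: /k/ → /z/, giving /zʔliɪpɔxh/.
Syllabifying with onset maximization leaves /z/, /x/, /h/ stranded (no codas are permitted; onsets may contain at most 2 consonants).
Inserting the epenthetic vowel yields /z/ → /zi/, /x/ → /xɔ/, /h/ → /hɔ/.

ziʔliɪpɔxɔhɔ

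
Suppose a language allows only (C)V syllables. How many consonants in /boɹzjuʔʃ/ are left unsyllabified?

Under (C)V, the unsyllabifiable consonants are /ɹ/, /z/, /ʔ/, /ʃ/ (no codas are permitted; onsets are limited to one consonant).

4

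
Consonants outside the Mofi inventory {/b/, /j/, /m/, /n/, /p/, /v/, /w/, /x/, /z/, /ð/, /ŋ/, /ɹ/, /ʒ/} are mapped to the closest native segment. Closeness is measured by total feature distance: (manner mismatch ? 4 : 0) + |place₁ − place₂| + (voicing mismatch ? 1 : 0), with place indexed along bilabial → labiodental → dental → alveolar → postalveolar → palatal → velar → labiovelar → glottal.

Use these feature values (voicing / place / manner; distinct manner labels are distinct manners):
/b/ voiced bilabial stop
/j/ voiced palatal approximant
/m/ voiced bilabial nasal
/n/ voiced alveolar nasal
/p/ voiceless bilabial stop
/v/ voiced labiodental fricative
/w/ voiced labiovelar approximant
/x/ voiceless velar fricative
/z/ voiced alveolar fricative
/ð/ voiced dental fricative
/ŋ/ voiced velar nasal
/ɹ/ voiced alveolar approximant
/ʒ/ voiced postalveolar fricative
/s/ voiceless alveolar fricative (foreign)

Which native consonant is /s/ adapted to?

z

/z/ is closest: same manner (fricative), place distance 0 (alveolar→alveolar), voicing differs (+1); total 1. Next closest is /ð/ at distance 2.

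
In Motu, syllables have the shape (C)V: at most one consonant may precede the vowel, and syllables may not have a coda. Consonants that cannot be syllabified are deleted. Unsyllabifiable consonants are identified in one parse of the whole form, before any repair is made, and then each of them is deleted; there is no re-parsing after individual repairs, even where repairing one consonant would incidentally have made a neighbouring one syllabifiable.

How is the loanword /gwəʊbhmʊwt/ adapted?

wəʊmʊ

Syllabifying with onset maximization leaves /g/, /b/, /h/, /w/, /t/ stranded (no codas are permitted; onsets are limited to one consonant).
Each unlicensed consonant is deleted: /g/, /b/, /h/, /w/, /t/.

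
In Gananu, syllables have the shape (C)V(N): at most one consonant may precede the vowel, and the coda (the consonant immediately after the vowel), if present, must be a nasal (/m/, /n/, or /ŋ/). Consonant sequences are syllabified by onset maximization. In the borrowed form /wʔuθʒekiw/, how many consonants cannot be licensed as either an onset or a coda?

3

Syllabifying with onset maximization leaves /w/, /θ/, /w/ stranded (only a nasal (/m/, /n/, or /ŋ/) is licensed in coda position; onsets are limited to one consonant).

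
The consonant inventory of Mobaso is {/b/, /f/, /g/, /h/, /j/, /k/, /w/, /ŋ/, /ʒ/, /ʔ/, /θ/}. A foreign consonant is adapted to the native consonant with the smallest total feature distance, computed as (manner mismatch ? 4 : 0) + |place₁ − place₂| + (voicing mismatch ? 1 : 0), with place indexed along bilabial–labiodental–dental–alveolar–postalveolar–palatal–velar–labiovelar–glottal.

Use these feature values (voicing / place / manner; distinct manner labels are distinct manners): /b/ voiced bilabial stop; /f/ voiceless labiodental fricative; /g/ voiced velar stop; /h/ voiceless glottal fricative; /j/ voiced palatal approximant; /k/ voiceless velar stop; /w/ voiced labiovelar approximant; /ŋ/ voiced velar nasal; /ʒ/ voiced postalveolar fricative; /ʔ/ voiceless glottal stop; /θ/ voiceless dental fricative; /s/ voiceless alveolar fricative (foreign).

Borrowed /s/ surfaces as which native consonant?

/θ/ is closest: same manner (fricative), place distance 1 (alveolar→dental), same voicing; total 1. Next closest is /f/ at distance 2.

θ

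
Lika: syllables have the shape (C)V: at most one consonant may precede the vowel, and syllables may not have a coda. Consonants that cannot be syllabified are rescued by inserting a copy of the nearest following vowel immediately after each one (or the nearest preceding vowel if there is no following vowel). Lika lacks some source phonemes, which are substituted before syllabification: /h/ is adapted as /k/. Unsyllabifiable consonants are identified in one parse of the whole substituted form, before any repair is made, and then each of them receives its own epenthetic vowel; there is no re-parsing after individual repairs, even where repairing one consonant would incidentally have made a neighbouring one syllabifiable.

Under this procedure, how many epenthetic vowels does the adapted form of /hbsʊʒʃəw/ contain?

After substitution the input is /kbsʊʒʃəw/.
The unsyllabifiable consonants are /k/, /b/, /ʒ/, /w/; each receives one epenthetic vowel.

4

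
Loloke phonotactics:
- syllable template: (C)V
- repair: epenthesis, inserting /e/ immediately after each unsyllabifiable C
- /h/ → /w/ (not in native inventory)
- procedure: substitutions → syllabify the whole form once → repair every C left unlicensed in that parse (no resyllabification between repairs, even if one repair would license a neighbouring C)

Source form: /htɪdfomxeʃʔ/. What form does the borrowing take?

Substitution: /h/ → /w/, giving /wtɪdfomxeʃʔ/.
Under (C)V, the unsyllabifiable consonants are /w/, /d/, /m/, /ʃ/, /ʔ/ (no codas are permitted; onsets are limited to one consonant).
Each unlicensed consonant becomes the onset of a new syllable: /w/ → /we/, /d/ → /de/, /m/ → /me/, /ʃ/ → /ʃe/, /ʔ/ → /ʔe/.

wetɪdefomexeʃeʔe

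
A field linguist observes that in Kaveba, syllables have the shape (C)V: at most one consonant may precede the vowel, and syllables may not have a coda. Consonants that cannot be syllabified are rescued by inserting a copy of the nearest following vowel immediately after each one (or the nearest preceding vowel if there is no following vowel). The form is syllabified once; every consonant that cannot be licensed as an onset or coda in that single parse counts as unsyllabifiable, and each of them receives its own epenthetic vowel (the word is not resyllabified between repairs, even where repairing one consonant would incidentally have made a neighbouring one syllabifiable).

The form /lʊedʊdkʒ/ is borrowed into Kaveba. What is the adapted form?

lʊedʊdʊkʊʒʊ

Under (C)V, the unsyllabifiable consonants are /d/, /k/, /ʒ/ (no codas are permitted; onsets are limited to one consonant).
Each unlicensed consonant becomes the onset of a new syllable: /d/ → /dʊ/, /k/ → /kʊ/, /ʒ/ → /ʒʊ/.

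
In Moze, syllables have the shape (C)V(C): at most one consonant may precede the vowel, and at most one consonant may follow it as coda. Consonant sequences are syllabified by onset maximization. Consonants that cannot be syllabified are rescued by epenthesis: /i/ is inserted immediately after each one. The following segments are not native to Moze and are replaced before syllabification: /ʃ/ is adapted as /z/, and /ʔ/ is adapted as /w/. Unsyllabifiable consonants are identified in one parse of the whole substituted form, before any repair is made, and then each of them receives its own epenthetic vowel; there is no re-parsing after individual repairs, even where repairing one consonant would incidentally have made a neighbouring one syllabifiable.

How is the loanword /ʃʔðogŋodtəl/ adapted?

Substitution: /ʃ/ → /z/, /ʔ/ → /w/, giving /zwðogŋodtəl/.
Syllabifying with onset maximization leaves /z/, /w/ stranded (at most one coda consonant is licensed; onsets are limited to one consonant).
Each unlicensed consonant becomes the onset of a new syllable: /z/ → /zi/, /w/ → /wi/.

ziwiðogŋodtəl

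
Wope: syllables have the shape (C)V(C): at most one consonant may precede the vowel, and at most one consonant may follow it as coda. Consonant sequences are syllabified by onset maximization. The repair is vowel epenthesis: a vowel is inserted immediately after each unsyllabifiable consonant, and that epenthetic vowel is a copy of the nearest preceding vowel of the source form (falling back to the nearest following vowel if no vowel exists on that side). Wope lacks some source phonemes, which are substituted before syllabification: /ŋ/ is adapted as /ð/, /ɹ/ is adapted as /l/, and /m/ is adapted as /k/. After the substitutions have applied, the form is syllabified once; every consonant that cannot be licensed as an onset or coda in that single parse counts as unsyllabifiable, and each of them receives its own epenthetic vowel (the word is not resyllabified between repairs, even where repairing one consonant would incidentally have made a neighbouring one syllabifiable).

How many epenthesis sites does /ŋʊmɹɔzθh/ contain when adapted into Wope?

2

After substitution the input is /ðʊklɔzθh/.
The unsyllabifiable consonants are /θ/, /h/; each receives one epenthetic vowel.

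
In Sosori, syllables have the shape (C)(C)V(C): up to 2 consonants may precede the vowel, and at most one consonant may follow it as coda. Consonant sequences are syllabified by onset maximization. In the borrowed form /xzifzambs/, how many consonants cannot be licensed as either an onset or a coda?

Under (C)(C)V(C), the unsyllabifiable consonants are /b/, /s/ (at most one coda consonant is licensed; onsets may contain at most 2 consonants).

2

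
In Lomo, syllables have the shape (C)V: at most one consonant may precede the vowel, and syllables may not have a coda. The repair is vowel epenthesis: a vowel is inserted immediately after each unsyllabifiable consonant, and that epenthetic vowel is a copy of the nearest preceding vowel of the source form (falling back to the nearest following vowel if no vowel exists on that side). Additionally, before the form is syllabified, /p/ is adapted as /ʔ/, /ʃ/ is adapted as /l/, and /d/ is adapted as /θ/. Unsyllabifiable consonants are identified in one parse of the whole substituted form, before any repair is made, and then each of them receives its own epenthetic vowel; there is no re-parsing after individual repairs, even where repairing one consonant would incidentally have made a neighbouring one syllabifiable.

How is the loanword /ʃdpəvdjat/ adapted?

Substitution: /ʃ/ → /l/, /d/ → /θ/, /p/ → /ʔ/, giving /lθʔəvθjat/.
Under (C)V, the unsyllabifiable consonants are /l/, /θ/, /v/, /θ/, /t/ (no codas are permitted; onsets are limited to one consonant).
Inserting the epenthetic vowel yields /l/ → /lə/, /θ/ → /θə/, /v/ → /və/, /θ/ → /θə/, /t/ → /ta/.

ləθəʔəvəθəjata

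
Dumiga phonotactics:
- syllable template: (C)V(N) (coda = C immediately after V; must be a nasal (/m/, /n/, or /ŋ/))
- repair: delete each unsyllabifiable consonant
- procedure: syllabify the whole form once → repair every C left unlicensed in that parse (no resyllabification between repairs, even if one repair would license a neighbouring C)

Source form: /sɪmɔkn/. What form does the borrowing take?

sɪmɔ

Syllabifying with onset maximization leaves /k/, /n/ stranded (only a nasal (/m/, /n/, or /ŋ/) is licensed in coda position; onsets are limited to one consonant).
Deletion applies to /k/, /n/.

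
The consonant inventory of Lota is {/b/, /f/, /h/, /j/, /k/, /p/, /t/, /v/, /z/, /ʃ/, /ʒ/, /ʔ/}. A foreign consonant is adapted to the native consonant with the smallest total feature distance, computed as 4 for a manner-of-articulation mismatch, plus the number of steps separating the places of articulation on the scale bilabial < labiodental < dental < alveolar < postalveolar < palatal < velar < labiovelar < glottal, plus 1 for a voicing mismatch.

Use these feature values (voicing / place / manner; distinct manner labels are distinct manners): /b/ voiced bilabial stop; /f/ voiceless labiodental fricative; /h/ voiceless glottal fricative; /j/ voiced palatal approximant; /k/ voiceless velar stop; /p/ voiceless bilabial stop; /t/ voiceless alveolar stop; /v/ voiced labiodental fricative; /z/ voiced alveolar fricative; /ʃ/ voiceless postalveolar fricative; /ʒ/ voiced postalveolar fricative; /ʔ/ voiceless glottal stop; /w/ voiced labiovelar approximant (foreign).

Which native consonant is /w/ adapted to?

/j/ is closest: same manner (approximant), place distance 2 (labiovelar→palatal), same voicing; total 2. Next closest is /h/ at distance 6.

j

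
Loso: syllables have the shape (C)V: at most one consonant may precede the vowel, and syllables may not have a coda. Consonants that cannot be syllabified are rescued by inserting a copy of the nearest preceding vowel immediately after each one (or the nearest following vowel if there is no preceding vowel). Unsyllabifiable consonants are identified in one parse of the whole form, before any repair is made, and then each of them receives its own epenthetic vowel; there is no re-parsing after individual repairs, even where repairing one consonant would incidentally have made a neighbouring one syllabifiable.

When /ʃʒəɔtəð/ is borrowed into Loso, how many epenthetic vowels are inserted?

The unsyllabifiable consonants are /ʃ/, /ð/; each receives one epenthetic vowel.

2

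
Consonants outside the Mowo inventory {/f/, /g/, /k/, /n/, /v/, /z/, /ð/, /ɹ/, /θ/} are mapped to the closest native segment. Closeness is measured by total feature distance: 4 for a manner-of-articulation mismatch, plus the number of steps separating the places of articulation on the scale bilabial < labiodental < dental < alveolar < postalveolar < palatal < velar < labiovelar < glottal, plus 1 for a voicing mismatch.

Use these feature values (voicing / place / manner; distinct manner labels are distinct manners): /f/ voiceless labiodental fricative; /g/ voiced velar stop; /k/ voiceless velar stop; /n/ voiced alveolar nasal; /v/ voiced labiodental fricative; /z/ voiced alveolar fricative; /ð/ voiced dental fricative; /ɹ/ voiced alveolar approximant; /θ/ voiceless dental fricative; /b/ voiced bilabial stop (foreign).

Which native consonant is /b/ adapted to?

/v/ is closest: manner differs (stop→fricative, +4), place distance 1 (bilabial→labiodental), same voicing; total 5. Next closest is /f/ at distance 6.

v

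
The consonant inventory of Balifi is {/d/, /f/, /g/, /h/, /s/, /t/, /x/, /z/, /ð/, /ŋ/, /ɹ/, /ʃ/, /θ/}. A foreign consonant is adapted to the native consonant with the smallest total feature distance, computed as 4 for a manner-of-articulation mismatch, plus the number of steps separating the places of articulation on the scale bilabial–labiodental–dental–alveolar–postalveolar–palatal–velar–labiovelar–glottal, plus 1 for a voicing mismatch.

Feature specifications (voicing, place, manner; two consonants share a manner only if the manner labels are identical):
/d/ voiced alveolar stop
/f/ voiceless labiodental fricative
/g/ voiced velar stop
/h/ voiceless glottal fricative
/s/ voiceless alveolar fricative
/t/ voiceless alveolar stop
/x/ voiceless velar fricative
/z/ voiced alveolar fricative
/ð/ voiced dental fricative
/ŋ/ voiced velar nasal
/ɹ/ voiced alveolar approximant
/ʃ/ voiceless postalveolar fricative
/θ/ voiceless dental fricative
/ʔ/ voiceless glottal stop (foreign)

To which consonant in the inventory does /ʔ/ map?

/g/ is closest: same manner (stop), place distance 2 (glottal→velar), voicing differs (+1); total 3. Next closest is /h/ at distance 4.

g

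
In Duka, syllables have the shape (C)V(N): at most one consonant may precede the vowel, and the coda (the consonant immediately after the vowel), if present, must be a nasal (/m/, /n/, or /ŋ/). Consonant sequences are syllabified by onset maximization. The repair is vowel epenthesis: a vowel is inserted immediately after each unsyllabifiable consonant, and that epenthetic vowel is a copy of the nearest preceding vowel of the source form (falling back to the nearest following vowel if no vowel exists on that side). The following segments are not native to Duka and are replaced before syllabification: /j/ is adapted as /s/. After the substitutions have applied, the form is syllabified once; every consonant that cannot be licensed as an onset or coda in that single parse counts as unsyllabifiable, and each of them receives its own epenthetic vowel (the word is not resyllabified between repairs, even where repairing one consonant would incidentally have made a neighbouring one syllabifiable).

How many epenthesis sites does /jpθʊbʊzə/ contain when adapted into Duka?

After substitution the input is /spθʊbʊzə/.
The unsyllabifiable consonants are /s/, /p/; each receives one epenthetic vowel.

2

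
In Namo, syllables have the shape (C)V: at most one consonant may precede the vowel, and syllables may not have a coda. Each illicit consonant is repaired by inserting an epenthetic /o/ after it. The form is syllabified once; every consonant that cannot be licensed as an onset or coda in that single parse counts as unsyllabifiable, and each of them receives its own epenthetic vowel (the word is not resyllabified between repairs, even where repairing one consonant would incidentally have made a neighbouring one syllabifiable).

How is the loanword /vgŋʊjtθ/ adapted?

Syllabifying with onset maximization leaves /v/, /g/, /j/, /t/, /θ/ stranded (no codas are permitted; onsets are limited to one consonant).
Inserting the epenthetic vowel yields /v/ → /vo/, /g/ → /go/, /j/ → /jo/, /t/ → /to/, /θ/ → /θo/.

vogoŋʊjotoθo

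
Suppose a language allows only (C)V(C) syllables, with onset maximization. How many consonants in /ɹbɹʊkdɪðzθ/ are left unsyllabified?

4

Under (C)V(C), the unsyllabifiable consonants are /ɹ/, /b/, /z/, /θ/ (at most one coda consonant is licensed; onsets are limited to one consonant).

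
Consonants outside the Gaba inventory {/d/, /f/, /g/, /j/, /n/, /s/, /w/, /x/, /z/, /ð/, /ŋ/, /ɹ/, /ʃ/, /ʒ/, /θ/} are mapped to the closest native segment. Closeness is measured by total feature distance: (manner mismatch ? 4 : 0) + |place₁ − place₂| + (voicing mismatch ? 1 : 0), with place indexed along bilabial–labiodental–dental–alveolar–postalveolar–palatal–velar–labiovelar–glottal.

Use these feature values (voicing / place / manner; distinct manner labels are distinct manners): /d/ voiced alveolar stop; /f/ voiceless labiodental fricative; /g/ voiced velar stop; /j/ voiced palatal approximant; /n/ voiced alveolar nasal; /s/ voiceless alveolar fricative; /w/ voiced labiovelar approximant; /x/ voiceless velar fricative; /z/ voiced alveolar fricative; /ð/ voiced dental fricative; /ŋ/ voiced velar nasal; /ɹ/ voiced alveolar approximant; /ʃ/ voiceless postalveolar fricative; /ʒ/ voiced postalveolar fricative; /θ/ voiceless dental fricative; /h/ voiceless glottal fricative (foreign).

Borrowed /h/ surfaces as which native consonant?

/x/ is closest: same manner (fricative), place distance 2 (glottal→velar), same voicing; total 2. Next closest is /ʃ/ at distance 4.

x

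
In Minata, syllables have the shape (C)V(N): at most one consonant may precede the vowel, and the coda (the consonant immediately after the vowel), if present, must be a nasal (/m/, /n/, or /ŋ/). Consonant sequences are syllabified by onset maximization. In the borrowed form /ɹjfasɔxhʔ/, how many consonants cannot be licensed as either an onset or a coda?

The consonants /ɹ/, /j/, /x/, /h/, /ʔ/ cannot be parsed into a legal (C)V(N) syllable (only a nasal (/m/, /n/, or /ŋ/) is licensed in coda position; onsets are limited to one consonant).

5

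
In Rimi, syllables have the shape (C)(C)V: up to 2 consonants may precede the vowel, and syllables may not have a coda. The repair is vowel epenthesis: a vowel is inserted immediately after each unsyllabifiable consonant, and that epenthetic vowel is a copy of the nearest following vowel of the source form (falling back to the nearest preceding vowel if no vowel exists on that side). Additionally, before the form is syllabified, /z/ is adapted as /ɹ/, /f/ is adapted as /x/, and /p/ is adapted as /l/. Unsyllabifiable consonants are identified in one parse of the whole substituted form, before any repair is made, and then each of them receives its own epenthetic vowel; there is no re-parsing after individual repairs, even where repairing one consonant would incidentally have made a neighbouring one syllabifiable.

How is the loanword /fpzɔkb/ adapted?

xɔlɹɔkɔbɔ

Substitution: /f/ → /x/, /p/ → /l/, /z/ → /ɹ/, giving /xlɹɔkb/.
Syllabifying with onset maximization leaves /x/, /k/, /b/ stranded (no codas are permitted; onsets may contain at most 2 consonants).
Each unlicensed consonant becomes the onset of a new syllable: /x/ → /xɔ/, /k/ → /kɔ/, /b/ → /bɔ/.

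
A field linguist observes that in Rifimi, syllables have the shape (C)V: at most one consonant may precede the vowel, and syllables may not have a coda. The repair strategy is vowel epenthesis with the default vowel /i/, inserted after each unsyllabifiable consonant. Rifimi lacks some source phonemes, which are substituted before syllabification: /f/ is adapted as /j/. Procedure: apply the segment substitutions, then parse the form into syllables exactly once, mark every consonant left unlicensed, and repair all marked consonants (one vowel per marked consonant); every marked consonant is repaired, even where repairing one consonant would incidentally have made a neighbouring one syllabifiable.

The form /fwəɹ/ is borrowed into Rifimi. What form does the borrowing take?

jiwəɹi

Substitution: /f/ → /j/, giving /jwəɹ/.
The consonants /j/, /ɹ/ cannot be parsed into a legal (C)V syllable (no codas are permitted; onsets are limited to one consonant).
Each unlicensed consonant becomes the onset of a new syllable: /j/ → /ji/, /ɹ/ → /ɹi/.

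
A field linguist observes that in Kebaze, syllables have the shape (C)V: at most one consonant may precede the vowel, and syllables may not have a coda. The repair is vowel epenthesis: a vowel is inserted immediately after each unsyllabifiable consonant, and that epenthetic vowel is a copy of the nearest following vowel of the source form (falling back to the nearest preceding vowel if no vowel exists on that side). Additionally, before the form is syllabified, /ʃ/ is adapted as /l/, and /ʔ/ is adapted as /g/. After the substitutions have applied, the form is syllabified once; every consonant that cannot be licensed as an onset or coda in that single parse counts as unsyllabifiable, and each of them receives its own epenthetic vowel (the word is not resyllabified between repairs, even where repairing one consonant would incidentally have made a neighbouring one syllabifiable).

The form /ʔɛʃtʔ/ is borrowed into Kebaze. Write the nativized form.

gɛlɛtɛgɛ

Substitution: /ʔ/ → /g/, /ʃ/ → /l/, giving /gɛltg/.
The consonants /l/, /t/, /g/ cannot be parsed into a legal (C)V syllable (no codas are permitted; onsets are limited to one consonant).
Epenthesis after each stranded consonant: /l/ → /lɛ/, /t/ → /tɛ/, /g/ → /gɛ/.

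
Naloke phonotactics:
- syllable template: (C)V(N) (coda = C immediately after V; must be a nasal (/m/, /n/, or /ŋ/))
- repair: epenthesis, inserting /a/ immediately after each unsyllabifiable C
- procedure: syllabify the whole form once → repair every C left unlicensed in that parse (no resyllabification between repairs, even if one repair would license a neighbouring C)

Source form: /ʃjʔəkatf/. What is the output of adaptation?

ʃajaʔəkatafa

The consonants /ʃ/, /j/, /t/, /f/ cannot be parsed into a legal (C)V(N) syllable (only a nasal (/m/, /n/, or /ŋ/) is licensed in coda position; onsets are limited to one consonant).
Each unlicensed consonant becomes the onset of a new syllable: /ʃ/ → /ʃa/, /j/ → /ja/, /t/ → /ta/, /f/ → /fa/.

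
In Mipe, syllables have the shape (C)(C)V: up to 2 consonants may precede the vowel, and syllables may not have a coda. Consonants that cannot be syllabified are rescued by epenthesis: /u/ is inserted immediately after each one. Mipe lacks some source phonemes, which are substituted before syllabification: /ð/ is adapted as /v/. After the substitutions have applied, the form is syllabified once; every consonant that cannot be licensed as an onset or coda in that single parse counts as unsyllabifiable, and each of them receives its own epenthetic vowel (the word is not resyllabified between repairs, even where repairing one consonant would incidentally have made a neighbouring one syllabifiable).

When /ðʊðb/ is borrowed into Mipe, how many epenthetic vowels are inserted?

2

After substitution the input is /vʊvb/.
The unsyllabifiable consonants are /v/, /b/; each receives one epenthetic vowel.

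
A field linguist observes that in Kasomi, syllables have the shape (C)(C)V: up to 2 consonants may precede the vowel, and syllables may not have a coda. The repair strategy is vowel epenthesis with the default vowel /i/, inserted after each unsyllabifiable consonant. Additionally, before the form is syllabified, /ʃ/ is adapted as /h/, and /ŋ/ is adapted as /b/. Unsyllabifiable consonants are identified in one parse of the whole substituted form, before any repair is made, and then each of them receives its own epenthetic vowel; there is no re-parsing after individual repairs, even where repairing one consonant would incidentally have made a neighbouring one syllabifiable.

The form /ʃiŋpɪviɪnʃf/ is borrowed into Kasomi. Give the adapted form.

Substitution: /ʃ/ → /h/, /ŋ/ → /b/, giving /hibpɪviɪnhf/.
Under (C)(C)V, the unsyllabifiable consonants are /n/, /h/, /f/ (no codas are permitted; onsets may contain at most 2 consonants).
Each unlicensed consonant becomes the onset of a new syllable: /n/ → /ni/, /h/ → /hi/, /f/ → /fi/.

hibpɪviɪnihifi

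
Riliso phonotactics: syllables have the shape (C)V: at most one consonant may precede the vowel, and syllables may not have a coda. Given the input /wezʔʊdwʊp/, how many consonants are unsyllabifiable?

Under (C)V, the unsyllabifiable consonants are /z/, /d/, /p/ (no codas are permitted; onsets are limited to one consonant).

3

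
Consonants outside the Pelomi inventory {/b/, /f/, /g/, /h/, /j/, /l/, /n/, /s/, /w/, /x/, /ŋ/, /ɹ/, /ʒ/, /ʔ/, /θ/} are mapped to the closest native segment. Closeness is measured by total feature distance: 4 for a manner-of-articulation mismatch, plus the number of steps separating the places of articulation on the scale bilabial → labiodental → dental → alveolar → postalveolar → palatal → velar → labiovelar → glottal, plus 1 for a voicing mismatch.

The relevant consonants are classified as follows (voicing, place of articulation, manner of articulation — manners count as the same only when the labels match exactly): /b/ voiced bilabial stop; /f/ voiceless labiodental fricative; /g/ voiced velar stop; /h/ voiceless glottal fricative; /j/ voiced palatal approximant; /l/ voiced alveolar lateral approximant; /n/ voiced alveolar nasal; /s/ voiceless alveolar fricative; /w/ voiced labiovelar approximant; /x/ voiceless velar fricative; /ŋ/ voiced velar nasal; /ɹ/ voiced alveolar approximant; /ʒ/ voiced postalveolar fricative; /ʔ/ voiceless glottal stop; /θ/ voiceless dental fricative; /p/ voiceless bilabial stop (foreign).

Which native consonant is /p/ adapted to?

/b/ is closest: same manner (stop), place distance 0 (bilabial→bilabial), voicing differs (+1); total 1. Next closest is /f/ at distance 5.

b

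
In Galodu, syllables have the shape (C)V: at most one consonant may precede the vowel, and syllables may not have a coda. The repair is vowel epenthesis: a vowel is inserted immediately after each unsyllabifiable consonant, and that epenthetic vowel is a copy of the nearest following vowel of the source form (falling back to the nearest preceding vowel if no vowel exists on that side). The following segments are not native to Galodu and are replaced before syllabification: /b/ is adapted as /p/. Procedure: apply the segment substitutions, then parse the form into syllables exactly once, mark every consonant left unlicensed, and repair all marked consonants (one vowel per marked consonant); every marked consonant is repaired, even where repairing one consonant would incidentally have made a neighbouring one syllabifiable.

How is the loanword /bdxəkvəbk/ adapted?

pədəxəkəvəpəkə

Substitution: /b/ → /p/, giving /pdxəkvəpk/.
Syllabifying with onset maximization leaves /p/, /d/, /k/, /p/, /k/ stranded (no codas are permitted; onsets are limited to one consonant).
Each unlicensed consonant becomes the onset of a new syllable: /p/ → /pə/, /d/ → /də/, /k/ → /kə/, /p/ → /pə/, /k/ → /kə/.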